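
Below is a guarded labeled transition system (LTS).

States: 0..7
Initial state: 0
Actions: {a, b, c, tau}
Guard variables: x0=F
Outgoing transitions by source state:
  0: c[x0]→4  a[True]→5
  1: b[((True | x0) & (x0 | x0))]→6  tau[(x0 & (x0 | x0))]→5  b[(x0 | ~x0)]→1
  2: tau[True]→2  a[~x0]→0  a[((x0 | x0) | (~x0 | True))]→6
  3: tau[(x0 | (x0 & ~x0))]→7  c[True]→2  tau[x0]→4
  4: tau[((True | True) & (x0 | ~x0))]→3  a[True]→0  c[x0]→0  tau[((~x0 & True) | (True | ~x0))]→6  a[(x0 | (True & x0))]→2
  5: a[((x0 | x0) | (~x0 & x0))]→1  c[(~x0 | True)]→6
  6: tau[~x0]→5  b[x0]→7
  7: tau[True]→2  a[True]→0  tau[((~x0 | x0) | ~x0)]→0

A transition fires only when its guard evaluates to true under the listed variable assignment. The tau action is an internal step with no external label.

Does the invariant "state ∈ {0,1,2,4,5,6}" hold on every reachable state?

Safe = {0,1,2,4,5,6}
Reachable = {0,5,6}
  0: ✓
  5: ✓
  6: ✓

Answer: INVARIANT HOLDS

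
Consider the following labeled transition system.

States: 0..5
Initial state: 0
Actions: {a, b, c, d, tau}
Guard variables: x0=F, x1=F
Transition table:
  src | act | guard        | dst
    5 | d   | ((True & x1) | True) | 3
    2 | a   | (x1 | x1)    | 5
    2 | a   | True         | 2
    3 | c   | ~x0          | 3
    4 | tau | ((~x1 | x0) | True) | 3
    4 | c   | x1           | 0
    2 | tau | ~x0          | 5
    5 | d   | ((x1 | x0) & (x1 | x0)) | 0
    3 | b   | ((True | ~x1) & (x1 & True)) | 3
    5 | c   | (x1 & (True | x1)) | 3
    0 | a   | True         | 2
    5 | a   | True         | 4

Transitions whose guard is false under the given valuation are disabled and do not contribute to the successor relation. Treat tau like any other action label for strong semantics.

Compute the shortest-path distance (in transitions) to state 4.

Breadth-first toward 4:
  Layer 0: {0}
  Layer 1: {2}
  Layer 2: {5}
  Layer 3: {3,4}
depth(4)=3, e.g. a·tau·a

Answer: 3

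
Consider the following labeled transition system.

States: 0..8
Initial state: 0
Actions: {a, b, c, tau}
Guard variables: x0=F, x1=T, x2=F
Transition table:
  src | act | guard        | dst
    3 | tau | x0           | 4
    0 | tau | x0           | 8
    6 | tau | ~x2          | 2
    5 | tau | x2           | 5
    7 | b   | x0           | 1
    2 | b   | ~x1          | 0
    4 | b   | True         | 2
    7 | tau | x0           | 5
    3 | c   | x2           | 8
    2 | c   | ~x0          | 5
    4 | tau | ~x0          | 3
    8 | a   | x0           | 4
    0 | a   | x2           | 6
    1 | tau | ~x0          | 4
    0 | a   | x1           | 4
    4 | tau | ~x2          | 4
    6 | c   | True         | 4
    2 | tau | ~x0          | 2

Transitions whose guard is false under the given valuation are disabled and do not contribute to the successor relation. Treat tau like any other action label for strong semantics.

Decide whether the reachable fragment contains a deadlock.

R = {0,2,3,4,5}
  0: a→4  [1 exit(s)]
  2: c→5  tau→2  [2 exit(s)]
  3: ∅  [no exit]
  4: b→2  tau→3  tau→4  [3 exit(s)]
  5: ∅  [no exit]
trace reaching 3: a·tau

Answer: DEADLOCK at state 3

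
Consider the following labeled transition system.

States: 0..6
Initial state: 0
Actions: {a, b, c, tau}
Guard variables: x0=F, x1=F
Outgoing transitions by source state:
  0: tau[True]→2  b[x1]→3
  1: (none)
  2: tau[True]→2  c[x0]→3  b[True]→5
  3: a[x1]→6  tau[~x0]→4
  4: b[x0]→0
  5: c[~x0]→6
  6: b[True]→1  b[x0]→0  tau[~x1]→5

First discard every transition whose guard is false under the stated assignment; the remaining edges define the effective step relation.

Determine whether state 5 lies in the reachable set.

7 transition(s) survive guard evaluation.
depth 0: {0}
depth 1: {2}  cumulative {0,2}
depth 2: {5}  cumulative {0,2,5}
depth 3: {6}  cumulative {0,2,5,6}
depth 4: {1}  cumulative {0,1,2,5,6}
Reachable = {0,1,2,5,6}
witness 5: tau·b

Answer: REACHABLE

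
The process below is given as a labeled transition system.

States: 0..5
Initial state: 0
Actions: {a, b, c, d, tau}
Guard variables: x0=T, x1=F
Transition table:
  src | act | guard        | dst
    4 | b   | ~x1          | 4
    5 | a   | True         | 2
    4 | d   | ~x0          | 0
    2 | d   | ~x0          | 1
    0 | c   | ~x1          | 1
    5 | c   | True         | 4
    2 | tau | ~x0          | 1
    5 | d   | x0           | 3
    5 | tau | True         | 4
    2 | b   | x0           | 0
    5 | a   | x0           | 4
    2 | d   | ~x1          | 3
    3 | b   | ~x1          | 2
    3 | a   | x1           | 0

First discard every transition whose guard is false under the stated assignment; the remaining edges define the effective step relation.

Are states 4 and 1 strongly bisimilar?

Compute ~ classes (split until stable):
  P[0] = {{0,1,2,3,4,5}}
  P[1] = {{0},{1},{2},{3,4},{5}}
  P[2] = {{0},{1},{2},{3},{4},{5}}
Fixed point at round 3; 6 class(es).
[4]={4}  [1]={1}

Answer: NOT BISIMILAR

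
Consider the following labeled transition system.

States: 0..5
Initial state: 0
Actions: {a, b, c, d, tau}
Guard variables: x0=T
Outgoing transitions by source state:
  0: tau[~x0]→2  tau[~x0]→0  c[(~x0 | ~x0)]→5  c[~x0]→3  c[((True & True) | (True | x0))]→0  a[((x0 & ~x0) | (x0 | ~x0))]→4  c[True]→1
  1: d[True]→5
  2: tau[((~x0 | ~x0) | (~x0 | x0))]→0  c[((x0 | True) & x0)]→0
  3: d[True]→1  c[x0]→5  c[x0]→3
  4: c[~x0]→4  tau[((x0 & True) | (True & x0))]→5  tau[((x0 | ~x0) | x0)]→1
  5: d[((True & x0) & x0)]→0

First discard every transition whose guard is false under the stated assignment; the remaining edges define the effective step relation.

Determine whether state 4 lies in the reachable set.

Answer: REACHABLE

Trace:
12 transition(s) survive guard evaluation.
Layer 0: {0}
Layer 1: {1,4}  cumulative {0,1,4}
Layer 2: {5}  cumulative {0,1,4,5}
Reachable = {0,1,4,5}
trace reaching 4: a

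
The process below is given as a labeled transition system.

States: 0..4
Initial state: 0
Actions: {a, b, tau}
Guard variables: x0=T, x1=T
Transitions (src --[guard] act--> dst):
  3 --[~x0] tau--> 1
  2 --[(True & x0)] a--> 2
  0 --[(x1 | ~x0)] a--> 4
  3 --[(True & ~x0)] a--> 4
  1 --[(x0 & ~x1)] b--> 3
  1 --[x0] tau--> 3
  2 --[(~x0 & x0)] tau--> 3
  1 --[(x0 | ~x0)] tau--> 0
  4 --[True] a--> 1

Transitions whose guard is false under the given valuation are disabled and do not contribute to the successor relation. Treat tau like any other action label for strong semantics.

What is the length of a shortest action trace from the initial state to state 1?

Layered search for 1:
  depth 0: {0}
  depth 1: {4}
  depth 2: {1}
depth(1)=2, e.g. a·a

Answer: 2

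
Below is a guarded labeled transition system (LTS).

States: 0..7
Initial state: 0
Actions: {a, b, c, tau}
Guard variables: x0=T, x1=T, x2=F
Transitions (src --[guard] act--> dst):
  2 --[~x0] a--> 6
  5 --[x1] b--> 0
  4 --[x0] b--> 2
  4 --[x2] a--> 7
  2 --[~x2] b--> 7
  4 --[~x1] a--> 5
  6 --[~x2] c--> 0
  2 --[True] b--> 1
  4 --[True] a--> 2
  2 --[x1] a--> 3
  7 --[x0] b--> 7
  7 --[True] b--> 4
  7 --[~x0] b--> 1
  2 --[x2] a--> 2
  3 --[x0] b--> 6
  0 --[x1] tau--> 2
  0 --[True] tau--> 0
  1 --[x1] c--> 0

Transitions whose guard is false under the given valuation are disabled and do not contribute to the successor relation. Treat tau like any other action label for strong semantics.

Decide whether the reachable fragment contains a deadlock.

Reach set: {0,1,2,3,4,6,7}
  0: tau→0  tau→2  [deg 2]
  1: c→0  [deg 1]
  2: a→3  b→1  b→7  [deg 3]
  3: b→6  [deg 1]
  4: a→2  b→2  [deg 2]
  6: c→0  [deg 1]
  7: b→4  b→7  [deg 2]

Answer: DEADLOCK-FREE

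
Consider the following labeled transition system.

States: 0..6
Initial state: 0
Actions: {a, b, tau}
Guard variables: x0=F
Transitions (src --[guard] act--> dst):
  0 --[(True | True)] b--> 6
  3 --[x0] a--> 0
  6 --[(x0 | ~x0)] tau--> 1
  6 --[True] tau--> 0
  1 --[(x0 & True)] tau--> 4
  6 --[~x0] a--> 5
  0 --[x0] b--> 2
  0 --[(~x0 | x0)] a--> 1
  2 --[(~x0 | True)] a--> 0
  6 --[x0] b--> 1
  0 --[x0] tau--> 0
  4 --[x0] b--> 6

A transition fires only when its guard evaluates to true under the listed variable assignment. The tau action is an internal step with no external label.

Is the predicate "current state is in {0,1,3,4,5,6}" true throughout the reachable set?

Safe = {0,1,3,4,5,6}
Reach set: {0,1,5,6}
  0: ✓
  1: ✓
  5: ✓
  6: ✓

Answer: INVARIANT HOLDS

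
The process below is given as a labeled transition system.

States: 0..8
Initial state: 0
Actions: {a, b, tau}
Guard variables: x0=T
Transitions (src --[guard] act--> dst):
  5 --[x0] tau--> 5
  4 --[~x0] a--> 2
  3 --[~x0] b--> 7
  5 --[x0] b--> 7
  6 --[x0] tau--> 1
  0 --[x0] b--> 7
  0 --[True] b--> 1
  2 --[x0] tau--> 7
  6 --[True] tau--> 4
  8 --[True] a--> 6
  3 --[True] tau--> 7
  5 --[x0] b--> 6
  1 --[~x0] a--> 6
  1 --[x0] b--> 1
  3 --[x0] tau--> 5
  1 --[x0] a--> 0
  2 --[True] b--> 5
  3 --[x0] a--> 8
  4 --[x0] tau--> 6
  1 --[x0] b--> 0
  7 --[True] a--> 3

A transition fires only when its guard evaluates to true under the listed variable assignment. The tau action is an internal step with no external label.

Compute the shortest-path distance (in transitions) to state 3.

Layered search for 3:
  L0 = {0}
  L1 = {1,7}
  L2 = {3}
first hit 3 at d=2 via b·a

Answer: 2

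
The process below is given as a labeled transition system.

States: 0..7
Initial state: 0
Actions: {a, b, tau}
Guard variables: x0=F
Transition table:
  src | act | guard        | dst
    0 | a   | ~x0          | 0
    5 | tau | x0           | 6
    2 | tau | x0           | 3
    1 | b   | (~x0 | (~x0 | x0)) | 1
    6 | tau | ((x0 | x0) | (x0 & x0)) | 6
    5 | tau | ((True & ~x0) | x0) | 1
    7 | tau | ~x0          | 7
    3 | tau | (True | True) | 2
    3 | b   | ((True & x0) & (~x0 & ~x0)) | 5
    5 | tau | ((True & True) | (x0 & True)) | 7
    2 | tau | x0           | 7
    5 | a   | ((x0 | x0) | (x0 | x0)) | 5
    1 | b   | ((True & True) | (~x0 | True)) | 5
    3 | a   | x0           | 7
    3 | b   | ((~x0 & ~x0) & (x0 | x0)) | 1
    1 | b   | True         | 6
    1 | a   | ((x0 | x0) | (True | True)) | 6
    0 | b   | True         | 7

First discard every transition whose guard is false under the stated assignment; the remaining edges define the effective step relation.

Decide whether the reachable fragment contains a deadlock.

Answer: DEADLOCK-FREE

Working:
R = {0,7}
  0: a→0  b→7  [deg 2]
  7: tau→7  [deg 1]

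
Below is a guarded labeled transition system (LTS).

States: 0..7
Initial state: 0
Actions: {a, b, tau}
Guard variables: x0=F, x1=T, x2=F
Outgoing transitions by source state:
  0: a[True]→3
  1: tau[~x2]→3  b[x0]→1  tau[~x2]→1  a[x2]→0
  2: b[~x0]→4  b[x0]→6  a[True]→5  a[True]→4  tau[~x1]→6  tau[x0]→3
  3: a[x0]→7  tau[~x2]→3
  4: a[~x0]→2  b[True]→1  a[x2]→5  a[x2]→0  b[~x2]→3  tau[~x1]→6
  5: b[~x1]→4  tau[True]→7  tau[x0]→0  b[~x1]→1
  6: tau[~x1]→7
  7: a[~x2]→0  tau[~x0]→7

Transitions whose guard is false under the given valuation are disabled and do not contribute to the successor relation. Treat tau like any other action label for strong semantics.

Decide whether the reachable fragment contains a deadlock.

Answer: DEADLOCK-FREE

Analysis:
Reach set: {0,3}
  0: a→3  [deg 1]
  3: tau→3  [deg 1]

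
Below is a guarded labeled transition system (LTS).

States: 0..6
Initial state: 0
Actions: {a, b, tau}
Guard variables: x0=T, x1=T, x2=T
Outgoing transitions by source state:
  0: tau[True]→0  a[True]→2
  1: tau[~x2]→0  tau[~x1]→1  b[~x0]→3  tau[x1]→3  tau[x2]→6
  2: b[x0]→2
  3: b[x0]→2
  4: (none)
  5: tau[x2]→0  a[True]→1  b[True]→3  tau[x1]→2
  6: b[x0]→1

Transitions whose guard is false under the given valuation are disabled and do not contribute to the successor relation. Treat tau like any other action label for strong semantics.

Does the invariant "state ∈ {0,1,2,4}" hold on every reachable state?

Safe = {0,1,2,4}
Reachable = {0,2}
  0: ✓
  2: ✓

Answer: INVARIANT HOLDS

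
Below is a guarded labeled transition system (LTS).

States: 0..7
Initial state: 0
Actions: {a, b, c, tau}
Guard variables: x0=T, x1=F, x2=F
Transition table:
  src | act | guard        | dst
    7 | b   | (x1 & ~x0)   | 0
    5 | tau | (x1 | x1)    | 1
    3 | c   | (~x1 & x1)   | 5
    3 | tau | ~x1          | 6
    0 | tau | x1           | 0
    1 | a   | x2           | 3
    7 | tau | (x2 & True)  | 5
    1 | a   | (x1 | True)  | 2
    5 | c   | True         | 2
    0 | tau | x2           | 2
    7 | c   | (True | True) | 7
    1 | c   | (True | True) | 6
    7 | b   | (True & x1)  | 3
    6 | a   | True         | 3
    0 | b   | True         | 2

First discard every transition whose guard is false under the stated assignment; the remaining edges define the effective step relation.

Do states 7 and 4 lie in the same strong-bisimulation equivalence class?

Answer: NOT BISIMILAR

Analysis:
Bisimulation quotient by refinement:
  P[0] = {{0,1,2,3,4,5,6,7}}
  P[1] = {{0},{1},{2,4},{3},{5,7},{6}}
  P[2] = {{0},{1},{2,4},{3},{5},{6},{7}}
stable after 3 split(s): 7 block(s)
[7]={7}  [4]={2,4}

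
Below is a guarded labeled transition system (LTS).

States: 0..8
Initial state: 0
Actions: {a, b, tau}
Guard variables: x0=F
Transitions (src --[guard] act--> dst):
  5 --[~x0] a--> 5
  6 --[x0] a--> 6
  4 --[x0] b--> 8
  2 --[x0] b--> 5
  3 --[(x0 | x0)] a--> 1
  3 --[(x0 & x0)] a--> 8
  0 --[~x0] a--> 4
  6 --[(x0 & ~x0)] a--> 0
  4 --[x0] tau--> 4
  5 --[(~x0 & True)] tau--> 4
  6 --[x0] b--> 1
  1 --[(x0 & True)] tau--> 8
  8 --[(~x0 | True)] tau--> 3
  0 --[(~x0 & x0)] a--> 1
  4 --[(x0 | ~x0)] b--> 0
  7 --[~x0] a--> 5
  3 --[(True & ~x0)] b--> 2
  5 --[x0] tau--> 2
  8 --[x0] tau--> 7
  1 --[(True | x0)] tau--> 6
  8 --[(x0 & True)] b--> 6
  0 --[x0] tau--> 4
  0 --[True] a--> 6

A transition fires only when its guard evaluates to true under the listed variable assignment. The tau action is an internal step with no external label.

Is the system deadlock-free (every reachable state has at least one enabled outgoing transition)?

Answer: DEADLOCK at state 6

Trace:
Reachable = {0,4,6}
  0: a→4  a→6  [deg 2]
  4: b→0  [deg 1]
  6: ∅  [STUCK]
trace reaching 6: a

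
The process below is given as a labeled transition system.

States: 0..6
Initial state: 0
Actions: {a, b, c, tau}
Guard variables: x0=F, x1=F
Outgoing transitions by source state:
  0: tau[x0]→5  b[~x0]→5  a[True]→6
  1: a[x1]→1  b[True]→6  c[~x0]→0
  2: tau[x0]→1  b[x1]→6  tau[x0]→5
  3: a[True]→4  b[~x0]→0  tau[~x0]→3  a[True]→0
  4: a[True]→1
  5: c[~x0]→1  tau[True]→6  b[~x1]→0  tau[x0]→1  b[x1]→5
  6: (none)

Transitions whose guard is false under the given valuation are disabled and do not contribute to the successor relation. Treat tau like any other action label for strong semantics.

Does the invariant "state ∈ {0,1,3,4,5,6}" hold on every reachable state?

Safe = {0,1,3,4,5,6}
R = {0,1,5,6}
  0: safe
  1: safe
  5: safe
  6: safe

Answer: INVARIANT HOLDS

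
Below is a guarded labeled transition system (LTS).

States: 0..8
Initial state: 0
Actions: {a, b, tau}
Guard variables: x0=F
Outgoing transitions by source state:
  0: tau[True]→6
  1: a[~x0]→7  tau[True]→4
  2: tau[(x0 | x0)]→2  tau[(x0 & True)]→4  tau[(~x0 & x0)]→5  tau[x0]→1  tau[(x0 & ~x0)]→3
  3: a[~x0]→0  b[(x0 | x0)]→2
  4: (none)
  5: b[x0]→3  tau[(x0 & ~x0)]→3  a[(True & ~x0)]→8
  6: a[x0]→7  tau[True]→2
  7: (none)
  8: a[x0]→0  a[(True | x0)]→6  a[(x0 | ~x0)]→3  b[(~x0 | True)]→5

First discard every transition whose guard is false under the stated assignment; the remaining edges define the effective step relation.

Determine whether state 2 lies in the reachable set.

Guard filter leaves 9 enabled edge(s).
L0 = {0}
L1 = {6}  cumulative {0,6}
L2 = {2}  cumulative {0,2,6}
Reachable = {0,2,6}
witness 2: tau·tau

Answer: REACHABLE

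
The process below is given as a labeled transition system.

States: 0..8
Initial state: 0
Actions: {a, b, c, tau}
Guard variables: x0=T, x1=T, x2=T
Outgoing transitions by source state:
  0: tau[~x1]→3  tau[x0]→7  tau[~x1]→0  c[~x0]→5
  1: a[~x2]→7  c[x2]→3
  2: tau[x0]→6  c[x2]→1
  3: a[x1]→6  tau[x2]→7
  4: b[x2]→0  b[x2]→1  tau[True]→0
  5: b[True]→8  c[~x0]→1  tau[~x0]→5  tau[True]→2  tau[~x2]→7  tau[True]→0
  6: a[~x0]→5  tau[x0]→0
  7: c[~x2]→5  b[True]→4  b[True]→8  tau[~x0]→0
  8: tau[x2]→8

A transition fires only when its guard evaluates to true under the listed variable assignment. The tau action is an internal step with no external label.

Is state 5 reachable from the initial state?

16 transition(s) survive guard evaluation.
L0 = {0}
L1 = {7}  now seen {0,7}
L2 = {4,8}  now seen {0,4,7,8}
L3 = {1}  now seen {0,1,4,7,8}
L4 = {3}  now seen {0,1,3,4,7,8}
L5 = {6}  now seen {0,1,3,4,6,7,8}
Reach set: {0,1,3,4,6,7,8}

Answer: UNREACHABLE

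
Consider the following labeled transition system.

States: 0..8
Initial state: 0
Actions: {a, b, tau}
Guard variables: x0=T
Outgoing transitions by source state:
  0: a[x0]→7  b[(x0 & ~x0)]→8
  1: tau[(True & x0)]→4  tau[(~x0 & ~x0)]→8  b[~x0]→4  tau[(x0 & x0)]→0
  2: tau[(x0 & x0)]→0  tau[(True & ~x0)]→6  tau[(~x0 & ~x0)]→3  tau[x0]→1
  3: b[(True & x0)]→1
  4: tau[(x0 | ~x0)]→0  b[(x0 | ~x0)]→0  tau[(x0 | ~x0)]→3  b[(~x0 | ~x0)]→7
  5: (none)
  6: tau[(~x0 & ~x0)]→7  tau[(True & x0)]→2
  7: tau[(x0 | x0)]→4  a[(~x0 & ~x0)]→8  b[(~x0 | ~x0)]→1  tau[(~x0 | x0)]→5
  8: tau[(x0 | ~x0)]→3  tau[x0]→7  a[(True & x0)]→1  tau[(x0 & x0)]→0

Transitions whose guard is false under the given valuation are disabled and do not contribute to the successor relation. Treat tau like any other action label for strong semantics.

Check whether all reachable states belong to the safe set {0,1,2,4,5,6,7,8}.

Answer: INVARIANT VIOLATED at state 3

Analysis:
Allowed set {0,1,2,4,5,6,7,8}
Reach set: {0,1,3,4,5,7}
  0: safe
  1: safe
  3: outside
  4: safe
  5: safe
  7: safe
witness against invariant: a·tau·tau → 3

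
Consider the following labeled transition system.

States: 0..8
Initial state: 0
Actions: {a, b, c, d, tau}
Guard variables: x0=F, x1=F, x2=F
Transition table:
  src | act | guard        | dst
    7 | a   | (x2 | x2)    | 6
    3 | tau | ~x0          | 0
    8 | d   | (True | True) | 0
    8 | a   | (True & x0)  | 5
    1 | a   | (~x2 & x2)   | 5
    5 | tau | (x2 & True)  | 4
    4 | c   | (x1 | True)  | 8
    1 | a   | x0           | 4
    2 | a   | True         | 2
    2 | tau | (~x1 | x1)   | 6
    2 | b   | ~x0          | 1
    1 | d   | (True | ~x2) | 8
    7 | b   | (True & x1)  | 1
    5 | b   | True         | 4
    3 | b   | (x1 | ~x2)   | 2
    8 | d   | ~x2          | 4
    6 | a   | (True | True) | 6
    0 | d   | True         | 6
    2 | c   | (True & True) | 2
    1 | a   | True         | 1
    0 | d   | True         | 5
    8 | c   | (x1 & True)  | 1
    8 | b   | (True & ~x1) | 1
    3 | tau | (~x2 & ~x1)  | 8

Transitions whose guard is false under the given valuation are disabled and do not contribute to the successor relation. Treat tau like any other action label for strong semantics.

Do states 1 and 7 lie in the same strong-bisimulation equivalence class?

Refine partition for ~:
  π0 = {{0,1,2,3,4,5,6,7,8}}
  π1 = {{0},{1},{2},{3},{4},{5},{6},{7},{8}}
9 equivalence class(es) (converged in 2)
class of 1: {1}; class of 7: {7}

Answer: NOT BISIMILAR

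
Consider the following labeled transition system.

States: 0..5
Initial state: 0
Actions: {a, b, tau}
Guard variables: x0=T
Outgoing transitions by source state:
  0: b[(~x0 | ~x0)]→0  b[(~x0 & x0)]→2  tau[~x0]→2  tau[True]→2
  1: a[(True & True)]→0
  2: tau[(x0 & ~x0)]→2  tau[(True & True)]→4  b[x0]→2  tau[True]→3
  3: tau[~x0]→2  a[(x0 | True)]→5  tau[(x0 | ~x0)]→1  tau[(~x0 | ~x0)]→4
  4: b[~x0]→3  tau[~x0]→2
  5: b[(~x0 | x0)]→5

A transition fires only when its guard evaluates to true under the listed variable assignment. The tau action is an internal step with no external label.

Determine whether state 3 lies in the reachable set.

Guard filter leaves 8 enabled edge(s).
depth 0: {0}
depth 1: {2}  now seen {0,2}
depth 2: {3,4}  now seen {0,2,3,4}
depth 3: {1,5}  now seen {0,1,2,3,4,5}
Reach set: {0,1,2,3,4,5}
trace reaching 3: tau·tau

Answer: REACHABLE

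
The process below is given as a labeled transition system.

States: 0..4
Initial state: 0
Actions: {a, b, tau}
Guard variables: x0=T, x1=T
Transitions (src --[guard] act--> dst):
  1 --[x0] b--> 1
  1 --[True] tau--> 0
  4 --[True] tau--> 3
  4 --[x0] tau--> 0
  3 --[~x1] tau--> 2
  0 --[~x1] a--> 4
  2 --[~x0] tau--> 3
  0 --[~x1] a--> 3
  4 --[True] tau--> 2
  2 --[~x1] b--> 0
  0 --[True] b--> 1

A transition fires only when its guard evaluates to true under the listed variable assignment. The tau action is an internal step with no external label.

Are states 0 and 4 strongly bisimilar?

Answer: NOT BISIMILAR

Analysis:
Bisimulation quotient by refinement:
  P[0] = {{0,1,2,3,4}}
  P[1] = {{0},{1},{2,3},{4}}
stable after 2 split(s): 4 block(s)
class of 0: {0}; class of 4: {4}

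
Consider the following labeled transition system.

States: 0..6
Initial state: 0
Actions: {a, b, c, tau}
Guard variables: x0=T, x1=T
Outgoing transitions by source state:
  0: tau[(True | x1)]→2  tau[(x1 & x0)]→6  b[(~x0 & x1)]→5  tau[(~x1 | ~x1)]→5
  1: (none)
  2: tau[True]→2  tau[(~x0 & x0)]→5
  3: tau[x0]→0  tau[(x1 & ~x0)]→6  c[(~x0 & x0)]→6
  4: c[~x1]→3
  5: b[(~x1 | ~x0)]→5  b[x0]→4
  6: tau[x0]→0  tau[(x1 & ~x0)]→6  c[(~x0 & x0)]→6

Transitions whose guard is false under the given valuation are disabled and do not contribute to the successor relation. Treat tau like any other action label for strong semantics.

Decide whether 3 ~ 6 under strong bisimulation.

Compute ~ classes (split until stable):
  round 0: {{0,1,2,3,4,5,6}}
  round 1: {{0,2,3,6},{1,4},{5}}
Fixed point at round 2; 3 class(es).
class of 3: {0,2,3,6}; class of 6: {0,2,3,6}

Answer: BISIMILAR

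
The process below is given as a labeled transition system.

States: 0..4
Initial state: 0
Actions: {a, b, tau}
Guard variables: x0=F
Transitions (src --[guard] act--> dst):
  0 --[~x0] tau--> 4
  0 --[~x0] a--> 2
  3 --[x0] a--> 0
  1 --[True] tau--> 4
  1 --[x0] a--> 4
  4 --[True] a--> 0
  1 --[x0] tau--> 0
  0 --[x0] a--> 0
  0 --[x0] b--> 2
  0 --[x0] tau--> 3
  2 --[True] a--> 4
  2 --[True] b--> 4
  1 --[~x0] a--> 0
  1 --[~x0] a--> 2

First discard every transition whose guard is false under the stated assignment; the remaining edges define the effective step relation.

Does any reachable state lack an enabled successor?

Reach set: {0,2,4}
  0: a→2  tau→4  [deg 2]
  2: a→4  b→4  [deg 2]
  4: a→0  [deg 1]

Answer: DEADLOCK-FREE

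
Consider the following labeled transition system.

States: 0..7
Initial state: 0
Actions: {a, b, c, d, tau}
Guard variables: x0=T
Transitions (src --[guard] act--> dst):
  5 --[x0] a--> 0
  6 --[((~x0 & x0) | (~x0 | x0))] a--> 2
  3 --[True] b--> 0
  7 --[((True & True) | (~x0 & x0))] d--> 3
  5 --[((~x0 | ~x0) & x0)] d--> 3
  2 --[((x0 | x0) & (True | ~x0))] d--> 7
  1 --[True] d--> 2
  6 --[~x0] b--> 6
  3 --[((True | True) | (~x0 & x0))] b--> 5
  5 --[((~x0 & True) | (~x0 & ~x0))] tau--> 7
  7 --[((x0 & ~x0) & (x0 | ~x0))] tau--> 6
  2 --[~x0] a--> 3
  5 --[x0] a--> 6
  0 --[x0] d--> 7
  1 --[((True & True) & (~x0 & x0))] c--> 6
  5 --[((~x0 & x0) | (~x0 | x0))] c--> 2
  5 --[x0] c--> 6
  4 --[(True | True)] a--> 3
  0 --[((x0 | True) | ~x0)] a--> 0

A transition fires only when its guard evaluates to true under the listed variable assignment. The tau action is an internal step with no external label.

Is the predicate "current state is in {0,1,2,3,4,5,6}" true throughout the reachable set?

Answer: INVARIANT VIOLATED at state 7

Trace:
Safe = {0,1,2,3,4,5,6}
Reach set: {0,2,3,5,6,7}
  0: safe
  2: safe
  3: safe
  5: safe
  6: safe
  7: ✗ unsafe
witness against invariant: d → 7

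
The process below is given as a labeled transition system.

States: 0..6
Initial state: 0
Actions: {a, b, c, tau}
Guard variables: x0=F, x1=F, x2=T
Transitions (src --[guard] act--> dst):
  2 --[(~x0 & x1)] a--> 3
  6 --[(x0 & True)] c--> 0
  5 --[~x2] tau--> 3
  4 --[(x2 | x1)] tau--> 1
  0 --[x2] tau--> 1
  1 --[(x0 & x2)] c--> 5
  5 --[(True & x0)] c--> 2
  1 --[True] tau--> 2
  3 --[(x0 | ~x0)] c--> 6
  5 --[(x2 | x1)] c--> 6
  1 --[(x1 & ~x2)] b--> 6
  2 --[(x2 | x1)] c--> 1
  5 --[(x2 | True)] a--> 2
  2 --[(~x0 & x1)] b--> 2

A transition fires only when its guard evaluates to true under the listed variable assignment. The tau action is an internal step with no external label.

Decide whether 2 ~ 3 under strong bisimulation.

Answer: NOT BISIMILAR

Analysis:
Compute ~ classes (split until stable):
  π0 = {{0,1,2,3,4,5,6}}
  π1 = {{0,1,4},{2,3},{5},{6}}
  π2 = {{0,4},{1},{2},{3},{5},{6}}
stable after 3 split(s): 6 block(s)
class of 2: {2}; class of 3: {3}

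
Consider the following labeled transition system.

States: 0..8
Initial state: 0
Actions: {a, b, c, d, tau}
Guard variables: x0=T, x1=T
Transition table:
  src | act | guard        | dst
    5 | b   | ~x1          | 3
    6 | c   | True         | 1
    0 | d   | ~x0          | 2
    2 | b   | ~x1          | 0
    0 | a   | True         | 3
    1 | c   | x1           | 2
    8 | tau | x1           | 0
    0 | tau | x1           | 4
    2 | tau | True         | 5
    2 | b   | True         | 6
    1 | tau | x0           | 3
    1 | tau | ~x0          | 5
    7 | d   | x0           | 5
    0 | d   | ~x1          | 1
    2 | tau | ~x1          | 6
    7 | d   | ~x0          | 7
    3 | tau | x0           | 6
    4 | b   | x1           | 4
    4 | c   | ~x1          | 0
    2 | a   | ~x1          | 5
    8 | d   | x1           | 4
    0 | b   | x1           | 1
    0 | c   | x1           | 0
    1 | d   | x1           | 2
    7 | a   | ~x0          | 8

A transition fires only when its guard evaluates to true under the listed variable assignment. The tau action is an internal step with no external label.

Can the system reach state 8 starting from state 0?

Guard filter leaves 15 enabled edge(s).
depth 0: {0}
depth 1: {1,3,4}  cumulative {0,1,3,4}
depth 2: {2,6}  cumulative {0,1,2,3,4,6}
depth 3: {5}  cumulative {0,1,2,3,4,5,6}
Reachable = {0,1,2,3,4,5,6}

Answer: UNREACHABLE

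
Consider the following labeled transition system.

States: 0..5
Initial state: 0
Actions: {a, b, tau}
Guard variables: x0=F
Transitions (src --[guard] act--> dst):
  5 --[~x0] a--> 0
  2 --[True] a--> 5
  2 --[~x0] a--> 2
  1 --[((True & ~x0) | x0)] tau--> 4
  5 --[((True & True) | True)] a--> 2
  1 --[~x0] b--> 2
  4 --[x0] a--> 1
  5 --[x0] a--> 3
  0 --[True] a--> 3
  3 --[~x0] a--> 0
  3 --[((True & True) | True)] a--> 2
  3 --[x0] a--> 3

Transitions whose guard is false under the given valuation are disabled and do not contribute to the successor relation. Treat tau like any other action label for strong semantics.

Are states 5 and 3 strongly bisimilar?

Answer: BISIMILAR

Trace:
Bisimulation quotient by refinement:
  round 0: {{0,1,2,3,4,5}}
  round 1: {{0,2,3,5},{1},{4}}
stable after 2 split(s): 3 block(s)
[5]={0,2,3,5}  [3]={0,2,3,5}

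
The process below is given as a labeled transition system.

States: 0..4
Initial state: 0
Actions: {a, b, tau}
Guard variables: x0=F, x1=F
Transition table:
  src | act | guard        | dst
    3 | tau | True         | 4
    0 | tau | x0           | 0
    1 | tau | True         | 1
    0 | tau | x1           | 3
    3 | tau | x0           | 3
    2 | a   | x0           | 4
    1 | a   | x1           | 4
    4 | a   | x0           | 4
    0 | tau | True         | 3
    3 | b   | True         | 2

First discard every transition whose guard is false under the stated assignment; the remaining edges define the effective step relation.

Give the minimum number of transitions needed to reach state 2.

Answer: 2

Analysis:
BFS to 2:
  Layer 0: {0}
  Layer 1: {3}
  Layer 2: {2,4}
depth(2)=2, e.g. tau·b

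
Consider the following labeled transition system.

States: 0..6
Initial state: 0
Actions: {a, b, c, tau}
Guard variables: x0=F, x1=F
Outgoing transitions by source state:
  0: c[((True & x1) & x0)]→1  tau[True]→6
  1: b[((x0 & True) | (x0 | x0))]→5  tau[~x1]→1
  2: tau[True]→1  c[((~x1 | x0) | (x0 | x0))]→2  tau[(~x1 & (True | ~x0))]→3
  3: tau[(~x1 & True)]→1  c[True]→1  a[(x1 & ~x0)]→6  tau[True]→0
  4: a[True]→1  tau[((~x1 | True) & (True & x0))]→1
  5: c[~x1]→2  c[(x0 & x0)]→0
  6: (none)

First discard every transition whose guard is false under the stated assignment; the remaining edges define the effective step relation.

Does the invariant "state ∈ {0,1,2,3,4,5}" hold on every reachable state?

Inv-set: {0,1,2,3,4,5}
R = {0,6}
  0: ✓
  6: ✗ unsafe
reach 6 via tau — violates

Answer: INVARIANT VIOLATED at state 6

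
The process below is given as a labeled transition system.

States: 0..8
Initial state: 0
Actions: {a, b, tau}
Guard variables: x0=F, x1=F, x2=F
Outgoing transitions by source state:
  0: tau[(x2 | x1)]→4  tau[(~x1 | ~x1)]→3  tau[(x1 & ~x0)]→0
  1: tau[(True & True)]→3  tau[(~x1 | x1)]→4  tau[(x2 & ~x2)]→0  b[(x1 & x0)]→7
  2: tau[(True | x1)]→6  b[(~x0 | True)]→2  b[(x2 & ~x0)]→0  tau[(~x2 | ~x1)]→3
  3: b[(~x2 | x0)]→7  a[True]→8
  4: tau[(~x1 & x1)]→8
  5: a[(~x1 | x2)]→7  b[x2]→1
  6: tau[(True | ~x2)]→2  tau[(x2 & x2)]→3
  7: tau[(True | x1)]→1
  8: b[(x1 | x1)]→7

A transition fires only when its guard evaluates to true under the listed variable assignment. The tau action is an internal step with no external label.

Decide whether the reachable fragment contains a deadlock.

Answer: DEADLOCK at state 4

Analysis:
Reachable = {0,1,3,4,7,8}
  0: tau→3  [deg 1]
  1: tau→3  tau→4  [deg 2]
  3: a→8  b→7  [deg 2]
  4: ∅  [no exit]
  7: tau→1  [deg 1]
  8: ∅  [no exit]
Path to 4: tau·b·tau·tau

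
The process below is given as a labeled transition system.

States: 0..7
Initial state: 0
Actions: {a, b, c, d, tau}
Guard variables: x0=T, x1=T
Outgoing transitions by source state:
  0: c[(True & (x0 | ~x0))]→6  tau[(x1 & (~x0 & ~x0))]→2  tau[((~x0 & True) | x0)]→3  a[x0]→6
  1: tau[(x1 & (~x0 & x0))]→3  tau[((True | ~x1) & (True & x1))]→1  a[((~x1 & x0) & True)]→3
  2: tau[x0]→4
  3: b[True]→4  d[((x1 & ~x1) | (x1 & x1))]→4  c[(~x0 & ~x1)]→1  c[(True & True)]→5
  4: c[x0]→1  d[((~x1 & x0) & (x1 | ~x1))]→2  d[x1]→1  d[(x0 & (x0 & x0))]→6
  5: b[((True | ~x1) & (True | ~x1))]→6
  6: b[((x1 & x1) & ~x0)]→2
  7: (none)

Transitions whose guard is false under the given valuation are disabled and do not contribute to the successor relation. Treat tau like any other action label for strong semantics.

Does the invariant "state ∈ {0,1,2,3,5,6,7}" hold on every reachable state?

Answer: INVARIANT VIOLATED at state 4

Trace:
Safe = {0,1,2,3,5,6,7}
R = {0,1,3,4,5,6}
  0: ✓
  1: ✓
  3: ✓
  4: VIOLATES
  5: ✓
  6: ✓
witness against invariant: tau·b → 4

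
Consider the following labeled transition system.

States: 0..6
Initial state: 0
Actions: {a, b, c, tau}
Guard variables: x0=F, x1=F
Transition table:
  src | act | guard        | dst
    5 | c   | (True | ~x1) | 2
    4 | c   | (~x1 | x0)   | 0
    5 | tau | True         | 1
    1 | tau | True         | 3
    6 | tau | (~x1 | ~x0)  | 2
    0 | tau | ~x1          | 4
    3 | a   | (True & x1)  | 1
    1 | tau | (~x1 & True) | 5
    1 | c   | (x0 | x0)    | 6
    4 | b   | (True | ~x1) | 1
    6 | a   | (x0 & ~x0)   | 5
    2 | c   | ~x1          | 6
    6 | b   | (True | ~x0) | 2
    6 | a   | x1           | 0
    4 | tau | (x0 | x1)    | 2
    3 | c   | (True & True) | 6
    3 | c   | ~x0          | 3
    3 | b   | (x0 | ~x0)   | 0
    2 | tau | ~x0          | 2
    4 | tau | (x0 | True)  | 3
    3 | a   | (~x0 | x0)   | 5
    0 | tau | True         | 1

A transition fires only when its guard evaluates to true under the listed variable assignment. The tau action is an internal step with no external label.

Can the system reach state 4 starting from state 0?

Answer: REACHABLE

Working:
17 transition(s) survive guard evaluation.
depth 0: {0}
depth 1: {1,4}  cumulative {0,1,4}
depth 2: {3,5}  cumulative {0,1,3,4,5}
depth 3: {2,6}  cumulative {0,1,2,3,4,5,6}
R = {0,1,2,3,4,5,6}
Path to 4: tau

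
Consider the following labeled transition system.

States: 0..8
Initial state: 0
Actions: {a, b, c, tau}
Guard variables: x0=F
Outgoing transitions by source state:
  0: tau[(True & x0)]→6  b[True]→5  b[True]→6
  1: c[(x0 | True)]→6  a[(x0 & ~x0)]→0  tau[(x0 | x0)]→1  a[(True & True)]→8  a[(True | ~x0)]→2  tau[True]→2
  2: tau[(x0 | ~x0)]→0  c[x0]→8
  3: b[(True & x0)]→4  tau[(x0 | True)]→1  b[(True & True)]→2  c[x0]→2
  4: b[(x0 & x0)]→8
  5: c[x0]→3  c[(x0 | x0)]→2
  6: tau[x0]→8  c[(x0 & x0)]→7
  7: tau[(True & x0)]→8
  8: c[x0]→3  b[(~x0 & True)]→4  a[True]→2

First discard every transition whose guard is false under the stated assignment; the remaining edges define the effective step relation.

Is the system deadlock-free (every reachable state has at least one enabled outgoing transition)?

Answer: DEADLOCK at state 5

Working:
R = {0,5,6}
  0: b→5  b→6  [deg 2]
  5: ∅  [no exit]
  6: ∅  [no exit]
Path to 5: b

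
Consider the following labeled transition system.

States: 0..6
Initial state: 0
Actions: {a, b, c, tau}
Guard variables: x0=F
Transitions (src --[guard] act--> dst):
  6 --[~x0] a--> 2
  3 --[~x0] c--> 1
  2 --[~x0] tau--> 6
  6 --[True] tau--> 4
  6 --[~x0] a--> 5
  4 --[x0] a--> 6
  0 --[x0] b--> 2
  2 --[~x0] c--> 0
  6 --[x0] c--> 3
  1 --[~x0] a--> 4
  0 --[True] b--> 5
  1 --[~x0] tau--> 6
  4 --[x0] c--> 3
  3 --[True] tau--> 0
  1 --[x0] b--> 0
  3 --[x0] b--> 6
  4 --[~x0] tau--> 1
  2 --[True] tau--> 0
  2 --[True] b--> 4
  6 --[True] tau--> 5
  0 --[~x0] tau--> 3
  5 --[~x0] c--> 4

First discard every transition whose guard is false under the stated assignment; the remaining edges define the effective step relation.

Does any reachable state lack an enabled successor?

R = {0,1,2,3,4,5,6}
  0: b→5  tau→3  [deg 2]
  1: a→4  tau→6  [deg 2]
  2: b→4  c→0  tau→0  tau→6  [deg 4]
  3: c→1  tau→0  [deg 2]
  4: tau→1  [deg 1]
  5: c→4  [deg 1]
  6: a→2  a→5  tau→4  tau→5  [deg 4]

Answer: DEADLOCK-FREE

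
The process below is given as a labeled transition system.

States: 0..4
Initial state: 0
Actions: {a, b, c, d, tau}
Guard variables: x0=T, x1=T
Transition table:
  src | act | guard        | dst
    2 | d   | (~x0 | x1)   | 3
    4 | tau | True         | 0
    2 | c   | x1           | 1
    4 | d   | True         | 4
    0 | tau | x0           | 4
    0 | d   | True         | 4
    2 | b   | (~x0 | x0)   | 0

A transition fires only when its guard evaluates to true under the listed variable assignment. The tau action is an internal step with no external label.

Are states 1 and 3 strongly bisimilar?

Answer: BISIMILAR

Analysis:
Bisimulation quotient by refinement:
  round 0: {{0,1,2,3,4}}
  round 1: {{0,4},{1,3},{2}}
stable after 2 split(s): 3 block(s)
class of 1: {1,3}; class of 3: {1,3}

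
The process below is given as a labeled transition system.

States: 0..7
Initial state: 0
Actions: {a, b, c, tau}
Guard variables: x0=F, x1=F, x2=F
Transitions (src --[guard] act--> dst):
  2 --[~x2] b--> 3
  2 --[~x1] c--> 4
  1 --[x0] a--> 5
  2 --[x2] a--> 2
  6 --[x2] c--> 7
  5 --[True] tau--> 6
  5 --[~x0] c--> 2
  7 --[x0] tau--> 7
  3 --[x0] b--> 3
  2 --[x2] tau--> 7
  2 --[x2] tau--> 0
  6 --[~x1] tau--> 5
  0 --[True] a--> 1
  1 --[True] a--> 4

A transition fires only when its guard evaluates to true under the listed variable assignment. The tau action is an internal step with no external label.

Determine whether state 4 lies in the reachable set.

Guard filter leaves 7 enabled edge(s).
Layer 0: {0}
Layer 1: {1}  now seen {0,1}
Layer 2: {4}  now seen {0,1,4}
R = {0,1,4}
witness 4: a·a

Answer: REACHABLE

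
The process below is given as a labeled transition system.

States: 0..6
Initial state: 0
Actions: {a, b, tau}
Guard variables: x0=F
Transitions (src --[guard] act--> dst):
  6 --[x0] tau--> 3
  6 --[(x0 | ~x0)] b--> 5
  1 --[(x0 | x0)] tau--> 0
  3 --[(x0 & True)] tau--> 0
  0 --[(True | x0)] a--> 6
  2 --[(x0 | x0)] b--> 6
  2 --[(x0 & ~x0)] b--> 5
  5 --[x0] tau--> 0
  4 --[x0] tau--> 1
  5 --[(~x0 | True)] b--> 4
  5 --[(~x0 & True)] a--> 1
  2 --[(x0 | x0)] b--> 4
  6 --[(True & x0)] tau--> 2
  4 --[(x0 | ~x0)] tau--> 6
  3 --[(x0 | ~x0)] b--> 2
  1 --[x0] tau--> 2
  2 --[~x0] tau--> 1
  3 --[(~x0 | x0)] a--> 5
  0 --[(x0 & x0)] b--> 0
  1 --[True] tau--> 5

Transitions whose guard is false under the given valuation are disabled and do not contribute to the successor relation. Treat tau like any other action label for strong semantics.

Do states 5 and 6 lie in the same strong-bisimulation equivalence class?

Refine partition for ~:
  P[0] = {{0,1,2,3,4,5,6}}
  P[1] = {{0},{1,2,4},{3,5},{6}}
  P[2] = {{0},{1},{2},{3},{4},{5},{6}}
Fixed point at round 3; 7 class(es).
[5]={5}  [6]={6}

Answer: NOT BISIMILAR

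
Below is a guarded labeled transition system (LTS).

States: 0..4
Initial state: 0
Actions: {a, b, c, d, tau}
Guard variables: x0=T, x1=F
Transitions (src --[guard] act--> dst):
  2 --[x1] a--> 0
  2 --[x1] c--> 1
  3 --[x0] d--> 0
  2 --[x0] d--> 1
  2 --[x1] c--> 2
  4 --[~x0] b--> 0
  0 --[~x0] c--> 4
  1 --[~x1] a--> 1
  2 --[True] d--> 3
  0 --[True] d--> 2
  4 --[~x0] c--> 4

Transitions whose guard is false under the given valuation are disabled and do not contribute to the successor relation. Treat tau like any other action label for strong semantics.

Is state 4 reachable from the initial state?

After dropping false guards: 5 live edges.
L0 = {0}
L1 = {2}  cumulative {0,2}
L2 = {1,3}  cumulative {0,1,2,3}
Reach set: {0,1,2,3}

Answer: UNREACHABLE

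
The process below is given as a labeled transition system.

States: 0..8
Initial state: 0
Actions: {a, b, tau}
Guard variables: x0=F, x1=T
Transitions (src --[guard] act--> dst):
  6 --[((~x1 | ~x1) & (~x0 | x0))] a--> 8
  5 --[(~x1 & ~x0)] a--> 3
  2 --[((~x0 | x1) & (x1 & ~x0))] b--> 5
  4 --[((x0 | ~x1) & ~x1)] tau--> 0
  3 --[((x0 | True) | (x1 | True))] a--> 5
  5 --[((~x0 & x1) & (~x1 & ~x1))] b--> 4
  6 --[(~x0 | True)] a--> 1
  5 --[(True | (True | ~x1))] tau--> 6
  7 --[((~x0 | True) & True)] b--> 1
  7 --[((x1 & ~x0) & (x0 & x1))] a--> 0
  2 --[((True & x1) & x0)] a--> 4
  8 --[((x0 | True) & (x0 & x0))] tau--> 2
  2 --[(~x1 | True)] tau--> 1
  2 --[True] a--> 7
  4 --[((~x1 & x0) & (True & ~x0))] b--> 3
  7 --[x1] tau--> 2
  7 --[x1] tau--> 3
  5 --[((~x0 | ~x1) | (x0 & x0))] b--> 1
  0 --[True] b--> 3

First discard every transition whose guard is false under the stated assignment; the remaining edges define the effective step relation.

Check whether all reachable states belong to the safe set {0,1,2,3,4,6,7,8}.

Answer: INVARIANT VIOLATED at state 5

Trace:
Inv-set: {0,1,2,3,4,6,7,8}
Reachable = {0,1,3,5,6}
  0: ✓
  1: ✓
  3: ✓
  5: ✗ unsafe
  6: ✓
counterexample path to 5: b·a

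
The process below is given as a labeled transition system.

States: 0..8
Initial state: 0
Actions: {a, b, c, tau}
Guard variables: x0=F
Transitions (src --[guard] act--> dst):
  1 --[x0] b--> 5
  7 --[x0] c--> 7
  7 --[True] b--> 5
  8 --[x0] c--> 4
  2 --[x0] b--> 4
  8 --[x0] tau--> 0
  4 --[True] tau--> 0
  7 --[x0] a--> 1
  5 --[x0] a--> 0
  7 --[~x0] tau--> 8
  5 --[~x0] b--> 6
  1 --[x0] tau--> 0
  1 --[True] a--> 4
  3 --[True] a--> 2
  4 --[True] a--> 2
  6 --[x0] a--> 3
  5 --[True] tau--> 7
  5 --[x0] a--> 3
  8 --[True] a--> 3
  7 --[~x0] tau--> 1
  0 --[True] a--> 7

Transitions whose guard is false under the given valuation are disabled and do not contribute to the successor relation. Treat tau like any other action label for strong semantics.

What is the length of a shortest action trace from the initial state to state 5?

Breadth-first toward 5:
  depth 0: {0}
  depth 1: {7}
  depth 2: {1,5,8}
5 enters at depth 2; path a·b

Answer: 2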